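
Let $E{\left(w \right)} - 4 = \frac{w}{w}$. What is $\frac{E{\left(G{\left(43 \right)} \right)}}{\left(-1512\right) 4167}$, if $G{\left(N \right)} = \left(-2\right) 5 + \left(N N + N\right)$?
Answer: $- \frac{5}{6300504} \approx -7.9359 \cdot 10^{-7}$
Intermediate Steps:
$G{\left(N \right)} = -10 + N + N^{2}$ ($G{\left(N \right)} = -10 + \left(N^{2} + N\right) = -10 + \left(N + N^{2}\right) = -10 + N + N^{2}$)
$E{\left(w \right)} = 5$ ($E{\left(w \right)} = 4 + \frac{w}{w} = 4 + 1 = 5$)
$\frac{E{\left(G{\left(43 \right)} \right)}}{\left(-1512\right) 4167} = \frac{5}{\left(-1512\right) 4167} = \frac{5}{-6300504} = 5 \left(- \frac{1}{6300504}\right) = - \frac{5}{6300504}$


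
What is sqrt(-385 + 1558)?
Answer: sqrt(1173) ≈ 34.249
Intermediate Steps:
sqrt(-385 + 1558) = sqrt(1173)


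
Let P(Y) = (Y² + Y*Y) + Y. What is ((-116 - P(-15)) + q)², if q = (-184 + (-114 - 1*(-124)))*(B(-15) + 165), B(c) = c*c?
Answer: 4680064921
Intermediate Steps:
B(c) = c²
P(Y) = Y + 2*Y² (P(Y) = (Y² + Y²) + Y = 2*Y² + Y = Y + 2*Y²)
q = -67860 (q = (-184 + (-114 - 1*(-124)))*((-15)² + 165) = (-184 + (-114 + 124))*(225 + 165) = (-184 + 10)*390 = -174*390 = -67860)
((-116 - P(-15)) + q)² = ((-116 - (-15)*(1 + 2*(-15))) - 67860)² = ((-116 - (-15)*(1 - 30)) - 67860)² = ((-116 - (-15)*(-29)) - 67860)² = ((-116 - 1*435) - 67860)² = ((-116 - 435) - 67860)² = (-551 - 67860)² = (-68411)² = 4680064921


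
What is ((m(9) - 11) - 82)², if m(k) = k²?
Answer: 144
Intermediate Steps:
((m(9) - 11) - 82)² = ((9² - 11) - 82)² = ((81 - 11) - 82)² = (70 - 82)² = (-12)² = 144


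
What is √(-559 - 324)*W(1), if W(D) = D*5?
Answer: 5*I*√883 ≈ 148.58*I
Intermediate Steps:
W(D) = 5*D
√(-559 - 324)*W(1) = √(-559 - 324)*(5*1) = √(-883)*5 = (I*√883)*5 = 5*I*√883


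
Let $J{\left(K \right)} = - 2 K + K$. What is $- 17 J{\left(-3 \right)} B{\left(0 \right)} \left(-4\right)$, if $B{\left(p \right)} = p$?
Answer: $0$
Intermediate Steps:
$J{\left(K \right)} = - K$
$- 17 J{\left(-3 \right)} B{\left(0 \right)} \left(-4\right) = - 17 \left(\left(-1\right) \left(-3\right)\right) 0 \left(-4\right) = \left(-17\right) 3 \cdot 0 = \left(-51\right) 0 = 0$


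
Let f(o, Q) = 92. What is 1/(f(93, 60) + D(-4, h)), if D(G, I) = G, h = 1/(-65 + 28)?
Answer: 1/88 ≈ 0.011364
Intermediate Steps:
h = -1/37 (h = 1/(-37) = -1/37 ≈ -0.027027)
1/(f(93, 60) + D(-4, h)) = 1/(92 - 4) = 1/88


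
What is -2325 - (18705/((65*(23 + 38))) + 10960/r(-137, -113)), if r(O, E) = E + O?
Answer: -45317522/19825 ≈ -2285.9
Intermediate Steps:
-2325 - (18705/((65*(23 + 38))) + 10960/r(-137, -113)) = -2325 - (18705/((65*(23 + 38))) + 10960/(-113 - 137)) = -2325 - (18705/((65*61)) + 10960/(-250)) = -2325 - (18705/3965 + 10960*(-1/250)) = -2325 - (18705*(1/3965) - 1096/25) = -2325 - (3741/793 - 1096/25) = -2325 - 1*(-775603/19825) = -2325 + 775603/19825 = -45317522/19825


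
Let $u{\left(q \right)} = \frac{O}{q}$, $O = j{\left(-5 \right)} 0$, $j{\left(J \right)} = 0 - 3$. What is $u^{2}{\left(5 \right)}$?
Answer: $0$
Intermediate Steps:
$j{\left(J \right)} = -3$ ($j{\left(J \right)} = 0 - 3 = -3$)
$O = 0$ ($O = \left(-3\right) 0 = 0$)
$u{\left(q \right)} = 0$ ($u{\left(q \right)} = \frac{0}{q} = 0$)
$u^{2}{\left(5 \right)} = 0^{2} = 0$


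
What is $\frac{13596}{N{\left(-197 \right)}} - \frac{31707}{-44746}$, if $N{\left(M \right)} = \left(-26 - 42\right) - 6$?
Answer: $- \frac{23308473}{127354} \approx -183.02$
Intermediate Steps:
$N{\left(M \right)} = -74$ ($N{\left(M \right)} = -68 - 6 = -74$)
$\frac{13596}{N{\left(-197 \right)}} - \frac{31707}{-44746} = \frac{13596}{-74} - \frac{31707}{-44746} = 13596 \left(- \frac{1}{74}\right) - - \frac{2439}{3442} = - \frac{6798}{37} + \frac{2439}{3442} = - \frac{23308473}{127354}$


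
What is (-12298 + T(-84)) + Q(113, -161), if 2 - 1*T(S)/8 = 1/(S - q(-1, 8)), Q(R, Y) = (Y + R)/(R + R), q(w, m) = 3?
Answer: -120745526/9831 ≈ -12282.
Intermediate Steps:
Q(R, Y) = (R + Y)/(2*R) (Q(R, Y) = (R + Y)/((2*R)) = (R + Y)*(1/(2*R)) = (R + Y)/(2*R))
T(S) = 16 - 8/(-3 + S) (T(S) = 16 - 8/(S - 1*3) = 16 - 8/(S - 3) = 16 - 8/(-3 + S))
(-12298 + T(-84)) + Q(113, -161) = (-12298 + 8*(-7 + 2*(-84))/(-3 - 84)) + (½)*(113 - 161)/113 = (-12298 + 8*(-7 - 168)/(-87)) + (½)*(1/113)*(-48) = (-12298 + 8*(-1/87)*(-175)) - 24/113 = (-12298 + 1400/87) - 24/113 = -1068526/87 - 24/113 = -120745526/9831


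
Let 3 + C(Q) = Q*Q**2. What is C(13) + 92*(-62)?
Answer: -3510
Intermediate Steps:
C(Q) = -3 + Q**3 (C(Q) = -3 + Q*Q**2 = -3 + Q**3)
C(13) + 92*(-62) = (-3 + 13**3) + 92*(-62) = (-3 + 2197) - 5704 = 2194 - 5704 = -3510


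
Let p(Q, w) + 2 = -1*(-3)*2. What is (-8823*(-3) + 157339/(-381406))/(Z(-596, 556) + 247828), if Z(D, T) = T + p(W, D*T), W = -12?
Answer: 531330425/4986140712 ≈ 0.10656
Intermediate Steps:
p(Q, w) = 4 (p(Q, w) = -2 - 1*(-3)*2 = -2 + 3*2 = -2 + 6 = 4)
Z(D, T) = 4 + T (Z(D, T) = T + 4 = 4 + T)
(-8823*(-3) + 157339/(-381406))/(Z(-596, 556) + 247828) = (-8823*(-3) + 157339/(-381406))/((4 + 556) + 247828) = (26469 + 157339*(-1/381406))/(560 + 247828) = (26469 - 8281/20074)/248388 = (531330425/20074)*(1/248388) = 531330425/4986140712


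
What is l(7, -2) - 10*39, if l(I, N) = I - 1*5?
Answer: -388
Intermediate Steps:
l(I, N) = -5 + I (l(I, N) = I - 5 = -5 + I)
l(7, -2) - 10*39 = (-5 + 7) - 10*39 = 2 - 390 = -388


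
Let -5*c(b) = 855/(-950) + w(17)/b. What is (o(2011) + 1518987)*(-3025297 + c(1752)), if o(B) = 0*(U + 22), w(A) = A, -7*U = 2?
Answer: -67092643537569529/14600 ≈ -4.5954e+12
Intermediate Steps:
U = -2/7 (U = -⅐*2 = -2/7 ≈ -0.28571)
o(B) = 0 (o(B) = 0*(-2/7 + 22) = 0*(152/7) = 0)
c(b) = 9/50 - 17/(5*b) (c(b) = -(855/(-950) + 17/b)/5 = -(855*(-1/950) + 17/b)/5 = -(-9/10 + 17/b)/5 = 9/50 - 17/(5*b))
(o(2011) + 1518987)*(-3025297 + c(1752)) = (0 + 1518987)*(-3025297 + (1/50)*(-170 + 9*1752)/1752) = 1518987*(-3025297 + (1/50)*(1/1752)*(-170 + 15768)) = 1518987*(-3025297 + (1/50)*(1/1752)*15598) = 1518987*(-3025297 + 7799/43800) = 1518987*(-132508000801/43800) = -67092643537569529/14600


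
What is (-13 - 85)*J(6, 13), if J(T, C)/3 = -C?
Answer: 3822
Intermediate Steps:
J(T, C) = -3*C (J(T, C) = 3*(-C) = -3*C)
(-13 - 85)*J(6, 13) = (-13 - 85)*(-3*13) = -98*(-39) = 3822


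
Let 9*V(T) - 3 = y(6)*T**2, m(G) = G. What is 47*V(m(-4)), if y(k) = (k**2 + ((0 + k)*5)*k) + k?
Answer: 18565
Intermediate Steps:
y(k) = k + 6*k**2 (y(k) = (k**2 + (k*5)*k) + k = (k**2 + (5*k)*k) + k = (k**2 + 5*k**2) + k = 6*k**2 + k = k + 6*k**2)
V(T) = 1/3 + 74*T**2/3 (V(T) = 1/3 + ((6*(1 + 6*6))*T**2)/9 = 1/3 + ((6*(1 + 36))*T**2)/9 = 1/3 + ((6*37)*T**2)/9 = 1/3 + (222*T**2)/9 = 1/3 + 74*T**2/3)
47*V(m(-4)) = 47*(1/3 + (74/3)*(-4)**2) = 47*(1/3 + (74/3)*16) = 47*(1/3 + 1184/3) = 47*395 = 18565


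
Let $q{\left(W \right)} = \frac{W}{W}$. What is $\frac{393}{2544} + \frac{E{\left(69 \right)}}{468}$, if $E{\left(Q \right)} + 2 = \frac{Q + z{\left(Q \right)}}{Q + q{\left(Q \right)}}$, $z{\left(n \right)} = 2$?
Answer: $\frac{176377}{1157520} \approx 0.15237$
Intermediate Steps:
$q{\left(W \right)} = 1$
$E{\left(Q \right)} = -2 + \frac{2 + Q}{1 + Q}$ ($E{\left(Q \right)} = -2 + \frac{Q + 2}{Q + 1} = -2 + \frac{2 + Q}{1 + Q}$)
$\frac{393}{2544} + \frac{E{\left(69 \right)}}{468} = \frac{393}{2544} + \frac{\left(-1\right) 69 \frac{1}{1 + 69}}{468} = 393 \cdot \frac{1}{2544} + \left(-1\right) 69 \cdot \frac{1}{70} \cdot \frac{1}{468} = \frac{131}{848} + \left(-1\right) 69 \cdot \frac{1}{70} \cdot \frac{1}{468} = \frac{131}{848} - \frac{23}{10920} = \frac{176377}{1157520}$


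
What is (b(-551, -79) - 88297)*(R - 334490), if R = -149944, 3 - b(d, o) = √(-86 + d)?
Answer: 42772615596 + 3391038*I*√13 ≈ 4.2773e+10 + 1.2227e+7*I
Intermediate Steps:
b(d, o) = 3 - √(-86 + d)
(b(-551, -79) - 88297)*(R - 334490) = ((3 - √(-86 - 551)) - 88297)*(-149944 - 334490) = ((3 - √(-637)) - 88297)*(-484434) = ((3 - 7*I*√13) - 88297)*(-484434) = (-88294 - 7*I*√13)*(-484434) = 42772615596 + 3391038*I*√13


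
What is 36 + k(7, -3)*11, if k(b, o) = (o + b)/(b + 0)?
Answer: 296/7 ≈ 42.286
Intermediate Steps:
k(b, o) = (b + o)/b
36 + k(7, -3)*11 = 36 + ((7 - 3)/7)*11 = 36 + ((⅐)*4)*11 = 36 + (4/7)*11 = 36 + 44/7 = 296/7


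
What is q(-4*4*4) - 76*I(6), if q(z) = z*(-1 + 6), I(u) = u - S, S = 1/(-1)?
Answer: -852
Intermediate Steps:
S = -1
I(u) = 1 + u (I(u) = u - 1*(-1) = u + 1 = 1 + u)
q(z) = 5*z (q(z) = z*5 = 5*z)
q(-4*4*4) - 76*I(6) = 5*(-4*4*4) - 76*(1 + 6) = 5*(-16*4) - 76*7 = 5*(-64) - 532 = -320 - 532 = -852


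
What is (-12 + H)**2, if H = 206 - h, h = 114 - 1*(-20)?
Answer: 3600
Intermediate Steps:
h = 134 (h = 114 + 20 = 134)
H = 72 (H = 206 - 1*134 = 206 - 134 = 72)
(-12 + H)**2 = (-12 + 72)**2 = 60**2 = 3600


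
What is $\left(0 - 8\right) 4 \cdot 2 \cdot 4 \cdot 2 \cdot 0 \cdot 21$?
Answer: $0$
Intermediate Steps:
$\left(0 - 8\right) 4 \cdot 2 \cdot 4 \cdot 2 \cdot 0 \cdot 21 = - 8 \cdot 8 \cdot 4 \cdot 2 \cdot 0 \cdot 21 = - 8 \cdot 32 \cdot 2 \cdot 0 \cdot 21 = - 8 \cdot 64 \cdot 0 \cdot 21 = \left(-8\right) 0 \cdot 21 = 0 \cdot 21 = 0$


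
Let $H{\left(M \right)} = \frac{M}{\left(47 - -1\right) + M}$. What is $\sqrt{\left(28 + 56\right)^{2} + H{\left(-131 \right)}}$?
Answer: $\frac{\sqrt{48619657}}{83} \approx 84.009$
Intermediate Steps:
$H{\left(M \right)} = \frac{M}{48 + M}$ ($H{\left(M \right)} = \frac{M}{\left(47 + 1\right) + M} = \frac{M}{48 + M}$)
$\sqrt{\left(28 + 56\right)^{2} + H{\left(-131 \right)}} = \sqrt{\left(28 + 56\right)^{2} - \frac{131}{48 - 131}} = \sqrt{84^{2} - \frac{131}{-83}} = \sqrt{7056 - - \frac{131}{83}} = \sqrt{7056 + \frac{131}{83}} = \sqrt{\frac{585779}{83}} = \frac{\sqrt{48619657}}{83}$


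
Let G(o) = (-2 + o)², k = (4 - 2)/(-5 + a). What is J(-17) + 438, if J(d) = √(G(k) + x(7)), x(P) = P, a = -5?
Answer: 438 + 2*√74/5 ≈ 441.44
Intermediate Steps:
k = -⅕ (k = (4 - 2)/(-5 - 5) = 2/(-10) = 2*(-⅒) = -⅕ ≈ -0.20000)
J(d) = 2*√74/5 (J(d) = √((-2 - ⅕)² + 7) = √((-11/5)² + 7) = √(121/25 + 7) = √(296/25) = 2*√74/5)
J(-17) + 438 = 2*√74/5 + 438 = 438 + 2*√74/5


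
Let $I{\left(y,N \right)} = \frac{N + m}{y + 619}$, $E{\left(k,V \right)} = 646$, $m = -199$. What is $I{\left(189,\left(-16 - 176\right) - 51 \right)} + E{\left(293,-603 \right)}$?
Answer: $\frac{260763}{404} \approx 645.45$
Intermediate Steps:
$I{\left(y,N \right)} = \frac{-199 + N}{619 + y}$ ($I{\left(y,N \right)} = \frac{N - 199}{y + 619} = \frac{-199 + N}{619 + y}$)
$I{\left(189,\left(-16 - 176\right) - 51 \right)} + E{\left(293,-603 \right)} = \frac{-199 - 243}{619 + 189} + 646 = \frac{-199 - 243}{808} + 646 = \frac{1}{808} \left(-442\right) + 646 = - \frac{221}{404} + 646 = \frac{260763}{404}$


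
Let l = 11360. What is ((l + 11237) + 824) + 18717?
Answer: 42138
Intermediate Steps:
((l + 11237) + 824) + 18717 = ((11360 + 11237) + 824) + 18717 = (22597 + 824) + 18717 = 23421 + 18717 = 42138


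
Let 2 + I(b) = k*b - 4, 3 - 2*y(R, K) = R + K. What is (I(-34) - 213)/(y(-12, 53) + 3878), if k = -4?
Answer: -83/3859 ≈ -0.021508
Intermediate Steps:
y(R, K) = 3/2 - K/2 - R/2 (y(R, K) = 3/2 - (R + K)/2 = 3/2 - (K + R)/2 = 3/2 + (-K/2 - R/2) = 3/2 - K/2 - R/2)
I(b) = -6 - 4*b (I(b) = -2 + (-4*b - 4) = -2 + (-4 - 4*b) = -6 - 4*b)
(I(-34) - 213)/(y(-12, 53) + 3878) = ((-6 - 4*(-34)) - 213)/((3/2 - 1/2*53 - 1/2*(-12)) + 3878) = ((-6 + 136) - 213)/((3/2 - 53/2 + 6) + 3878) = (130 - 213)/(-19 + 3878) = -83/3859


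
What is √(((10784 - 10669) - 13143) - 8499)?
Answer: I*√21527 ≈ 146.72*I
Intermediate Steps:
√(((10784 - 10669) - 13143) - 8499) = √((115 - 13143) - 8499) = √(-13028 - 8499) = √(-21527) = I*√21527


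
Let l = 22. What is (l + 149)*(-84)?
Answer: -14364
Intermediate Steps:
(l + 149)*(-84) = (22 + 149)*(-84) = 171*(-84) = -14364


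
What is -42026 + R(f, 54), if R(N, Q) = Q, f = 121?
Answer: -41972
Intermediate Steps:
-42026 + R(f, 54) = -42026 + 54 = -41972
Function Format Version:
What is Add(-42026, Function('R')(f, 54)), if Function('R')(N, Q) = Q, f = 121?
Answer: -41972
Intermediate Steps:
Add(-42026, Function('R')(f, 54)) = Add(-42026, 54) = -41972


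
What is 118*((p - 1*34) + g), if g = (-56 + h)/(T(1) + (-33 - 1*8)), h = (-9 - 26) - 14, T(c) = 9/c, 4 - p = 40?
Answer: -125965/16 ≈ -7872.8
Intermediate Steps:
p = -36 (p = 4 - 1*40 = 4 - 40 = -36)
h = -49 (h = -35 - 14 = -49)
g = 105/32 (g = (-56 - 49)/(9/1 + (-33 - 1*8)) = -105/(9*1 + (-33 - 8)) = -105/(9 - 41) = -105/(-32) = -105*(-1/32) = 105/32 ≈ 3.2813)
118*((p - 1*34) + g) = 118*((-36 - 1*34) + 105/32) = 118*((-36 - 34) + 105/32) = 118*(-70 + 105/32) = 118*(-2135/32) = -125965/16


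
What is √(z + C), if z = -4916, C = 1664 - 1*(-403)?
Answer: I*√2849 ≈ 53.376*I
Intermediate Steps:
C = 2067 (C = 1664 + 403 = 2067)
√(z + C) = √(-4916 + 2067) = √(-2849) = I*√2849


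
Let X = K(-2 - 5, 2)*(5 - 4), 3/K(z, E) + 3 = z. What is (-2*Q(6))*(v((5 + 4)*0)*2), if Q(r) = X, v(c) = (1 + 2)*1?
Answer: 18/5 ≈ 3.6000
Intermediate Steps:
K(z, E) = 3/(-3 + z)
X = -3/10 (X = (3/(-3 + (-2 - 5)))*(5 - 4) = (3/(-3 - 7))*1 = (3/(-10))*1 = (3*(-1/10))*1 = -3/10*1 = -3/10 ≈ -0.30000)
v(c) = 3 (v(c) = 3*1 = 3)
Q(r) = -3/10
(-2*Q(6))*(v((5 + 4)*0)*2) = (-2*(-3/10))*(3*2) = (3/5)*6 = 18/5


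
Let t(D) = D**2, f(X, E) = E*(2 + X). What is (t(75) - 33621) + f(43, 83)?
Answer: -24261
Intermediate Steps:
(t(75) - 33621) + f(43, 83) = (75**2 - 33621) + 83*(2 + 43) = (5625 - 33621) + 83*45 = -27996 + 3735 = -24261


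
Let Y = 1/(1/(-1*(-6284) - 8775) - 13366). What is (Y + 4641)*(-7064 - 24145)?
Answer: -4822437546709464/33294707 ≈ -1.4484e+8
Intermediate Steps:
Y = -2491/33294707 (Y = 1/(1/(6284 - 8775) - 13366) = 1/(1/(-2491) - 13366) = 1/(-1/2491 - 13366) = 1/(-33294707/2491) = -2491/33294707 ≈ -7.4817e-5)
(Y + 4641)*(-7064 - 24145) = (-2491/33294707 + 4641)*(-7064 - 24145) = (154520732696/33294707)*(-31209) = -4822437546709464/33294707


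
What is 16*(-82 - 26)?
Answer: -1728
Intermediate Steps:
16*(-82 - 26) = 16*(-108) = -1728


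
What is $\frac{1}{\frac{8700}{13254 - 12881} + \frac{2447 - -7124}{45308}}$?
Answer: $\frac{16899884}{397749583} \approx 0.042489$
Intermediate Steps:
$\frac{1}{\frac{8700}{13254 - 12881} + \frac{2447 - -7124}{45308}} = \frac{1}{\frac{8700}{373} + \left(2447 + 7124\right) \frac{1}{45308}} = \frac{1}{8700 \cdot \frac{1}{373} + 9571 \cdot \frac{1}{45308}} = \frac{1}{\frac{8700}{373} + \frac{9571}{45308}} = \frac{1}{\frac{397749583}{16899884}} = \frac{16899884}{397749583}$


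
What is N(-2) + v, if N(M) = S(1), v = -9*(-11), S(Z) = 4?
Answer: 103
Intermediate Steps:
v = 99
N(M) = 4
N(-2) + v = 4 + 99 = 103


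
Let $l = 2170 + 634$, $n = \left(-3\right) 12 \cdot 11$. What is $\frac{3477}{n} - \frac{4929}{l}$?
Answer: $- \frac{243779}{23133} \approx -10.538$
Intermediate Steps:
$n = -396$ ($n = \left(-36\right) 11 = -396$)
$l = 2804$
$\frac{3477}{n} - \frac{4929}{l} = \frac{3477}{-396} - \frac{4929}{2804} = 3477 \left(- \frac{1}{396}\right) - \frac{4929}{2804} = - \frac{1159}{132} - \frac{4929}{2804} = - \frac{243779}{23133}$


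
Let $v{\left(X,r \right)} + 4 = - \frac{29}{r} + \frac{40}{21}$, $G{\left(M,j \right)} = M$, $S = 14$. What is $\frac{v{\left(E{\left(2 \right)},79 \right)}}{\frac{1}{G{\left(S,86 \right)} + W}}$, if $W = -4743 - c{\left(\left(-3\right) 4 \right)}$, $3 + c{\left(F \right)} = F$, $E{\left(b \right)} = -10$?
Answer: $\frac{19256690}{1659} \approx 11607.0$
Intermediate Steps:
$c{\left(F \right)} = -3 + F$
$W = -4728$ ($W = -4743 - \left(-3 - 12\right) = -4743 - -15 = -4743 + 15 = -4728$)
$v{\left(X,r \right)} = - \frac{44}{21} - \frac{29}{r}$ ($v{\left(X,r \right)} = -4 + \left(- \frac{29}{r} + \frac{40}{21}\right) = -4 + \left(\frac{40}{21} - \frac{29}{r}\right) = - \frac{44}{21} - \frac{29}{r}$)
$\frac{v{\left(E{\left(2 \right)},79 \right)}}{\frac{1}{G{\left(S,86 \right)} + W}} = \frac{- \frac{44}{21} - \frac{29}{79}}{\frac{1}{14 - 4728}} = \frac{- \frac{44}{21} - \frac{29}{79}}{\frac{1}{-4714}} = \frac{- \frac{44}{21} - \frac{29}{79}}{- \frac{1}{4714}} = \left(- \frac{4085}{1659}\right) \left(-4714\right) = \frac{19256690}{1659}$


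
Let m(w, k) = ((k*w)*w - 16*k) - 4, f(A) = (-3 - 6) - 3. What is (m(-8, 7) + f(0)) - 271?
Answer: 49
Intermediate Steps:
f(A) = -12 (f(A) = -9 - 3 = -12)
m(w, k) = -4 - 16*k + k*w**2 (m(w, k) = (k*w**2 - 16*k) - 4 = (-16*k + k*w**2) - 4 = -4 - 16*k + k*w**2)
(m(-8, 7) + f(0)) - 271 = ((-4 - 16*7 + 7*(-8)**2) - 12) - 271 = ((-4 - 112 + 7*64) - 12) - 271 = ((-4 - 112 + 448) - 12) - 271 = (332 - 12) - 271 = 320 - 271 = 49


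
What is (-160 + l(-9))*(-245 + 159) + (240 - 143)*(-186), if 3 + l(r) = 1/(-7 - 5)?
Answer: -24101/6 ≈ -4016.8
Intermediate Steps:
l(r) = -37/12 (l(r) = -3 + 1/(-7 - 5) = -3 + 1/(-12) = -3 - 1/12 = -37/12)
(-160 + l(-9))*(-245 + 159) + (240 - 143)*(-186) = (-160 - 37/12)*(-245 + 159) + (240 - 143)*(-186) = -1957/12*(-86) + 97*(-186) = 84151/6 - 18042 = -24101/6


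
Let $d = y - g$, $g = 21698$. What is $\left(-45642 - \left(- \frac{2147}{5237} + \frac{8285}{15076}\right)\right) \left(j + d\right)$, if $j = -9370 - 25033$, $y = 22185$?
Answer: $\frac{30554792077378883}{19738253} \approx 1.548 \cdot 10^{9}$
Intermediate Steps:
$d = 487$ ($d = 22185 - 21698 = 487$)
$j = -34403$
$\left(-45642 - \left(- \frac{2147}{5237} + \frac{8285}{15076}\right)\right) \left(j + d\right) = \left(-45642 - \left(- \frac{2147}{5237} + \frac{8285}{15076}\right)\right) \left(-34403 + 487\right) = \left(-45642 - \frac{11020373}{78953012}\right) \left(-33916\right) = \left(- \frac{3603584394077}{78953012}\right) \left(-33916\right) = \frac{30554792077378883}{19738253}$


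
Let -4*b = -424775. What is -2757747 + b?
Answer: -10606213/4 ≈ -2.6516e+6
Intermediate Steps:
b = 424775/4 (b = -1/4*(-424775) = 424775/4 ≈ 1.0619e+5)
-2757747 + b = -2757747 + 424775/4 = -10606213/4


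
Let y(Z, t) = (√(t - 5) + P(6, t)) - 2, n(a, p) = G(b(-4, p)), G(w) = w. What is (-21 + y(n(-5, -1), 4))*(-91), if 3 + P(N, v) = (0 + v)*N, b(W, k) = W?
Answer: 182 - 91*I ≈ 182.0 - 91.0*I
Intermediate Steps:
P(N, v) = -3 + N*v (P(N, v) = -3 + (0 + v)*N = -3 + v*N = -3 + N*v)
n(a, p) = -4
y(Z, t) = -5 + √(-5 + t) + 6*t (y(Z, t) = (√(t - 5) + (-3 + 6*t)) - 2 = (√(-5 + t) + (-3 + 6*t)) - 2 = (-3 + √(-5 + t) + 6*t) - 2 = -5 + √(-5 + t) + 6*t)
(-21 + y(n(-5, -1), 4))*(-91) = (-21 + (-5 + √(-5 + 4) + 6*4))*(-91) = (-21 + (-5 + √(-1) + 24))*(-91) = (-21 + (-5 + I + 24))*(-91) = (-21 + (19 + I))*(-91) = (-2 + I)*(-91) = 182 - 91*I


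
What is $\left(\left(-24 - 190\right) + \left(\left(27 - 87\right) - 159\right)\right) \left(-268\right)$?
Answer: $116044$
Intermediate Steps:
$\left(\left(-24 - 190\right) + \left(\left(27 - 87\right) - 159\right)\right) \left(-268\right) = \left(-214 + \left(\left(27 - 87\right) - 159\right)\right) \left(-268\right) = \left(-214 - 219\right) \left(-268\right) = \left(-433\right) \left(-268\right) = 116044$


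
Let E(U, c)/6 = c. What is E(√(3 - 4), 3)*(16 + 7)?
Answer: 414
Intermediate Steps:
E(U, c) = 6*c
E(√(3 - 4), 3)*(16 + 7) = (6*3)*(16 + 7) = 18*23 = 414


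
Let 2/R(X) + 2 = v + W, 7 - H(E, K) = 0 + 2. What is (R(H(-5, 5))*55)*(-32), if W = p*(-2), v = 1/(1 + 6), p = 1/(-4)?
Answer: 49280/19 ≈ 2593.7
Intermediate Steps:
p = -1/4 ≈ -0.25000
v = 1/7 ≈ 0.14286
W = 1/2 (W = -1/4*(-2) = 1/2 ≈ 0.50000)
H(E, K) = 5 (H(E, K) = 7 - (0 + 2) = 7 - 1*2 = 7 - 2 = 5)
R(X) = -28/19 (R(X) = 2/(-2 + (1/7 + 1/2)) = 2/(-2 + 9/14) = 2/(-19/14) = 2*(-14/19) = -28/19)
(R(H(-5, 5))*55)*(-32) = -28/19*55*(-32) = -1540/19*(-32) = 49280/19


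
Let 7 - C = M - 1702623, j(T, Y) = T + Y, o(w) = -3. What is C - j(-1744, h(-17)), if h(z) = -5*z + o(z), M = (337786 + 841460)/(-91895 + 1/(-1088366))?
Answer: 170456718591158768/100015393571 ≈ 1.7043e+6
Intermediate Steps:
M = -1283451252036/100015393571 (M = 1179246/(-91895 - 1/1088366) = 1179246/(-100015393571/1088366) = 1179246*(-1088366/100015393571) = -1283451252036/100015393571 ≈ -12.833)
h(z) = -3 - 5*z (h(z) = -5*z - 3 = -3 - 5*z)
C = 170290493007043766/100015393571 (C = 7 - (-1283451252036/100015393571 - 1702623) = 7 - 1*(-170289792899288769/100015393571) = 7 + 170289792899288769/100015393571 = 170290493007043766/100015393571 ≈ 1.7026e+6)
C - j(-1744, h(-17)) = 170290493007043766/100015393571 - (-1744 + (-3 - 5*(-17))) = 170290493007043766/100015393571 - (-1744 + (-3 + 85)) = 170290493007043766/100015393571 - (-1744 + 82) = 170290493007043766/100015393571 - 1*(-1662) = 170290493007043766/100015393571 + 1662 = 170456718591158768/100015393571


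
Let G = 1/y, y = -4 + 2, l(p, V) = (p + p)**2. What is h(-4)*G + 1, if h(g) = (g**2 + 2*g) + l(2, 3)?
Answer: -11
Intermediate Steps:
l(p, V) = 4*p**2 (l(p, V) = (2*p)**2 = 4*p**2)
h(g) = 16 + g**2 + 2*g (h(g) = (g**2 + 2*g) + 4*2**2 = (g**2 + 2*g) + 4*4 = (g**2 + 2*g) + 16 = 16 + g**2 + 2*g)
y = -2
G = -1/2 (G = 1/(-2) = -1/2 ≈ -0.50000)
h(-4)*G + 1 = (16 + (-4)**2 + 2*(-4))*(-1/2) + 1 = (16 + 16 - 8)*(-1/2) + 1 = 24*(-1/2) + 1 = -12 + 1 = -11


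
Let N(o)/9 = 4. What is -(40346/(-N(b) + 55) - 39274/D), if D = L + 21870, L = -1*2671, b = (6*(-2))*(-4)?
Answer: -10600776/4997 ≈ -2121.4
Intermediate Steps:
b = 48 (b = -12*(-4) = 48)
N(o) = 36 (N(o) = 9*4 = 36)
L = -2671
D = 19199 (D = -2671 + 21870 = 19199)
-(40346/(-N(b) + 55) - 39274/D) = -(40346/(-1*36 + 55) - 39274/19199) = -(40346/(-36 + 55) - 39274*1/19199) = -(40346/19 - 538/263) = -1*10600776/4997 = -10600776/4997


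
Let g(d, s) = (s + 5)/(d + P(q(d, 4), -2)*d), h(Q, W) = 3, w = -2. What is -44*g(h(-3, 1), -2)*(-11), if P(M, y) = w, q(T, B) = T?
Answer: -484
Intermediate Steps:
P(M, y) = -2
g(d, s) = -(5 + s)/d (g(d, s) = (s + 5)/(d - 2*d) = (5 + s)/((-d)) = (5 + s)*(-1/d) = -(5 + s)/d)
-44*g(h(-3, 1), -2)*(-11) = -44*(-5 - 1*(-2))/3*(-11) = -44*(-5 + 2)/3*(-11) = -44*(-3)/3*(-11) = -44*(-1)*(-11) = 44*(-11) = -484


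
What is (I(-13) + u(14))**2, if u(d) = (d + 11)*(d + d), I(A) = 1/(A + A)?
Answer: 331203601/676 ≈ 4.8995e+5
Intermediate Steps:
I(A) = 1/(2*A)
u(d) = 2*d*(11 + d) (u(d) = (11 + d)*(2*d) = 2*d*(11 + d))
(I(-13) + u(14))**2 = ((1/2)/(-13) + 2*14*(11 + 14))**2 = ((1/2)*(-1/13) + 2*14*25)**2 = (-1/26 + 700)**2 = (18199/26)**2 = 331203601/676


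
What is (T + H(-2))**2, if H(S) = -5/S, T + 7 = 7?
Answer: 25/4 ≈ 6.2500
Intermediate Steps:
T = 0 (T = -7 + 7 = 0)
(T + H(-2))**2 = (0 - 5/(-2))**2 = (0 - 5*(-1/2))**2 = (0 + 5/2)**2 = (5/2)**2 = 25/4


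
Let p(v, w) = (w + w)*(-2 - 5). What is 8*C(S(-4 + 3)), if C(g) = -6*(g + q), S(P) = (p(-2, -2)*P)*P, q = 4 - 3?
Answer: -1392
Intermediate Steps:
p(v, w) = -14*w (p(v, w) = (2*w)*(-7) = -14*w)
q = 1
S(P) = 28*P**2 (S(P) = ((-14*(-2))*P)*P = (28*P)*P = 28*P**2)
C(g) = -6 - 6*g (C(g) = -6*(g + 1) = -6*(1 + g) = -6 - 6*g)
8*C(S(-4 + 3)) = 8*(-6 - 168*(-4 + 3)**2) = 8*(-6 - 168*(-1)**2) = 8*(-6 - 168) = 8*(-174) = -1392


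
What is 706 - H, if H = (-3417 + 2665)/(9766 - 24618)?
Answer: 55770/79 ≈ 705.95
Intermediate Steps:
H = 4/79 (H = -752/(-14852) = -752*(-1/14852) = 4/79 ≈ 0.050633)
706 - H = 706 - 1*4/79 = 706 - 4/79 = 55770/79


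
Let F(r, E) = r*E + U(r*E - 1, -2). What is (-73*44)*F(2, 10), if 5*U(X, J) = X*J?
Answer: -199144/5 ≈ -39829.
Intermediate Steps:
U(X, J) = J*X/5 (U(X, J) = (X*J)/5 = (J*X)/5 = J*X/5)
F(r, E) = 2/5 + 3*E*r/5 (F(r, E) = r*E + (1/5)*(-2)*(r*E - 1) = E*r + (1/5)*(-2)*(E*r - 1) = E*r + (1/5)*(-2)*(-1 + E*r) = E*r + (2/5 - 2*E*r/5) = 2/5 + 3*E*r/5)
(-73*44)*F(2, 10) = (-73*44)*(2/5 + (3/5)*10*2) = -3212*(2/5 + 12) = -3212*62/5 = -199144/5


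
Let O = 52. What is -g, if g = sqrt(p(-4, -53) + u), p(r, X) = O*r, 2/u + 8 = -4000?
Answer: -I*sqrt(208833333)/1002 ≈ -14.422*I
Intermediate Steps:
u = -1/2004 (u = 2/(-8 - 4000) = 2/(-4008) = 2*(-1/4008) = -1/2004 ≈ -0.00049900)
p(r, X) = 52*r
g = I*sqrt(208833333)/1002 (g = sqrt(52*(-4) - 1/2004) = sqrt(-208 - 1/2004) = sqrt(-416833/2004) = I*sqrt(208833333)/1002 ≈ 14.422*I)
-g = -I*sqrt(208833333)/1002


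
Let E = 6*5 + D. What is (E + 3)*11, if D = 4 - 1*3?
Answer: 374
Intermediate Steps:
D = 1 (D = 4 - 3 = 1)
E = 31 (E = 6*5 + 1 = 30 + 1 = 31)
(E + 3)*11 = (31 + 3)*11 = 34*11 = 374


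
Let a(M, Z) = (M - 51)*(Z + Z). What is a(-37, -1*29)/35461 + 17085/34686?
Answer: 260962843/410000082 ≈ 0.63649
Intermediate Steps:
a(M, Z) = 2*Z*(-51 + M) (a(M, Z) = (-51 + M)*(2*Z) = 2*Z*(-51 + M))
a(-37, -1*29)/35461 + 17085/34686 = (2*(-1*29)*(-51 - 37))/35461 + 17085/34686 = (2*(-29)*(-88))*(1/35461) + 17085*(1/34686) = 5104*(1/35461) + 5695/11562 = 5104/35461 + 5695/11562 = 260962843/410000082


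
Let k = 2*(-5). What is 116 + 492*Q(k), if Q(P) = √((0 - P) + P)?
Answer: 116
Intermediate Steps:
k = -10
Q(P) = 0 (Q(P) = √(-P + P) = √0 = 0)
116 + 492*Q(k) = 116 + 492*0 = 116 + 0 = 116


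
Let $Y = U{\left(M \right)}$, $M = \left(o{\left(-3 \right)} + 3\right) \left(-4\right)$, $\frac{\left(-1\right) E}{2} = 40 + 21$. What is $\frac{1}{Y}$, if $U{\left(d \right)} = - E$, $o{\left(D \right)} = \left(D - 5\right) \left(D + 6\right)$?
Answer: $\frac{1}{122} \approx 0.0081967$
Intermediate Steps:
$o{\left(D \right)} = \left(-5 + D\right) \left(6 + D\right)$
$E = -122$ ($E = - 2 \left(40 + 21\right) = \left(-2\right) 61 = -122$)
$M = 84$ ($M = \left(\left(-30 - 3 + \left(-3\right)^{2}\right) + 3\right) \left(-4\right) = \left(\left(-30 - 3 + 9\right) + 3\right) \left(-4\right) = \left(-24 + 3\right) \left(-4\right) = \left(-21\right) \left(-4\right) = 84$)
$U{\left(d \right)} = 122$ ($U{\left(d \right)} = \left(-1\right) \left(-122\right) = 122$)
$Y = 122$
$\frac{1}{Y} = \frac{1}{122}$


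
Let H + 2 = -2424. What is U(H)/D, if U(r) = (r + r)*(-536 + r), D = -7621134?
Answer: -7185812/3810567 ≈ -1.8858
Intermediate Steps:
H = -2426 (H = -2 - 2424 = -2426)
U(r) = 2*r*(-536 + r) (U(r) = (2*r)*(-536 + r) = 2*r*(-536 + r))
U(H)/D = (2*(-2426)*(-536 - 2426))/(-7621134) = (2*(-2426)*(-2962))*(-1/7621134) = 14371624*(-1/7621134) = -7185812/3810567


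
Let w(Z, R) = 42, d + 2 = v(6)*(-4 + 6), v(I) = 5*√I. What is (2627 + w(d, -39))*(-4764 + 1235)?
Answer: -9418901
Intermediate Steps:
d = -2 + 10*√6 (d = -2 + (5*√6)*(-4 + 6) = -2 + (5*√6)*2 = -2 + 10*√6 ≈ 22.495)
(2627 + w(d, -39))*(-4764 + 1235) = (2627 + 42)*(-4764 + 1235) = 2669*(-3529) = -9418901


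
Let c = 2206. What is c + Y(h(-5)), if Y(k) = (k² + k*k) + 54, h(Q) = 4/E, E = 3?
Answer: 20372/9 ≈ 2263.6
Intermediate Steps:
h(Q) = 4/3
Y(k) = 54 + 2*k² (Y(k) = (k² + k²) + 54 = 2*k² + 54 = 54 + 2*k²)
c + Y(h(-5)) = 2206 + (54 + 2*(4/3)²) = 2206 + (54 + 2*(16/9)) = 2206 + (54 + 32/9) = 2206 + 518/9 = 20372/9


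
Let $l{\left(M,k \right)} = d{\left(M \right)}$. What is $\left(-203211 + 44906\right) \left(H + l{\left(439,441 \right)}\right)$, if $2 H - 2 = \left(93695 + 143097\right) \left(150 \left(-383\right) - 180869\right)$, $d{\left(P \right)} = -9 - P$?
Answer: $4466736534933155$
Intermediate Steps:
$H = -28216016323$ ($H = 1 + \frac{\left(93695 + 143097\right) \left(150 \left(-383\right) - 180869\right)}{2} = 1 + \frac{236792 \left(-57450 - 180869\right)}{2} = 1 + \frac{236792 \left(-238319\right)}{2} = 1 + \frac{1}{2} \left(-56432032648\right) = 1 - 28216016324 = -28216016323$)
$l{\left(M,k \right)} = -9 - M$
$\left(-203211 + 44906\right) \left(H + l{\left(439,441 \right)}\right) = \left(-203211 + 44906\right) \left(-28216016323 - 448\right) = - 158305 \left(-28216016323 - 448\right) = \left(-158305\right) \left(-28216016771\right) = 4466736534933155$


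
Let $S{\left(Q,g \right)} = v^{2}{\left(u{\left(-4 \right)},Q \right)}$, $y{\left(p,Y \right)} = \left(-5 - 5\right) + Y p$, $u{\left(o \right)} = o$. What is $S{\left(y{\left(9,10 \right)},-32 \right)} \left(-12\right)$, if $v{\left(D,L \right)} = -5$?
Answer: $-300$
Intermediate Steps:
$y{\left(p,Y \right)} = -10 + Y p$
$S{\left(Q,g \right)} = 25$ ($S{\left(Q,g \right)} = \left(-5\right)^{2} = 25$)
$S{\left(y{\left(9,10 \right)},-32 \right)} \left(-12\right) = 25 \left(-12\right) = -300$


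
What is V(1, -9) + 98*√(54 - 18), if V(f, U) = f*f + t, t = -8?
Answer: 581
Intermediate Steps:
V(f, U) = -8 + f² (V(f, U) = f*f - 8 = f² - 8 = -8 + f²)
V(1, -9) + 98*√(54 - 18) = (-8 + 1²) + 98*√(54 - 18) = (-8 + 1) + 98*√36 = -7 + 98*6 = -7 + 588 = 581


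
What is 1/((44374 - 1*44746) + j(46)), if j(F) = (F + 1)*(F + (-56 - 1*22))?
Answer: -1/1876 ≈ -0.00053305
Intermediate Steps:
j(F) = (1 + F)*(-78 + F) (j(F) = (1 + F)*(F + (-56 - 22)) = (1 + F)*(F - 78) = (1 + F)*(-78 + F))
1/((44374 - 1*44746) + j(46)) = 1/((44374 - 1*44746) + (-78 + 46² - 77*46)) = 1/((44374 - 44746) + (-78 + 2116 - 3542)) = 1/(-372 - 1504) = 1/(-1876) = -1/1876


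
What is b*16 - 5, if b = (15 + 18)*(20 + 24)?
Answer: 23227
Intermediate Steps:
b = 1452 (b = 33*44 = 1452)
b*16 - 5 = 1452*16 - 5 = 23232 - 5 = 23227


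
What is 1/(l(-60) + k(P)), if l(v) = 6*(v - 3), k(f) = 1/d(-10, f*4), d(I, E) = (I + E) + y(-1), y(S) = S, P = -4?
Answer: -27/10207 ≈ -0.0026452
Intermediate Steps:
d(I, E) = -1 + E + I (d(I, E) = (I + E) - 1 = (E + I) - 1 = -1 + E + I)
k(f) = 1/(-11 + 4*f) (k(f) = 1/(-1 + f*4 - 10) = 1/(-1 + 4*f - 10) = 1/(-11 + 4*f))
l(v) = -18 + 6*v (l(v) = 6*(-3 + v) = -18 + 6*v)
1/(l(-60) + k(P)) = 1/((-18 + 6*(-60)) + 1/(-11 + 4*(-4))) = 1/((-18 - 360) + 1/(-11 - 16)) = 1/(-378 + 1/(-27)) = 1/(-378 - 1/27) = 1/(-10207/27) = -27/10207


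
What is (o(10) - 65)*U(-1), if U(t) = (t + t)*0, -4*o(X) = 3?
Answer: 0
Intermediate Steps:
o(X) = -3/4 (o(X) = -1/4*3 = -3/4)
U(t) = 0 (U(t) = (2*t)*0 = 0)
(o(10) - 65)*U(-1) = (-3/4 - 65)*0 = -263/4*0 = 0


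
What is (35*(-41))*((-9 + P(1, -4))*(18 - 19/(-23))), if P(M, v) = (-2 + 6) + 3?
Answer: 1242710/23 ≈ 54031.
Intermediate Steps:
P(M, v) = 7 (P(M, v) = 4 + 3 = 7)
(35*(-41))*((-9 + P(1, -4))*(18 - 19/(-23))) = (35*(-41))*((-9 + 7)*(18 - 19/(-23))) = -(-2870)*(18 - 19*(-1/23)) = -(-2870)*(18 + 19/23) = -(-2870)*433/23 = -1435*(-866/23) = 1242710/23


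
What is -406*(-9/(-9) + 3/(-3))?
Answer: 0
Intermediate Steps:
-406*(-9/(-9) + 3/(-3)) = -406*(-9*(-⅑) + 3*(-⅓)) = -406*(1 - 1) = -406*0 = 0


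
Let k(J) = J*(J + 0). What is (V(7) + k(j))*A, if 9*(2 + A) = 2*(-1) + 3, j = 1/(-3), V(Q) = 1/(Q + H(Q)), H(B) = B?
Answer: -391/1134 ≈ -0.34480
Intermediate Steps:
V(Q) = 1/(2*Q) (V(Q) = 1/(Q + Q) = 1/(2*Q))
j = -1/3 (j = 1*(-1/3) = -1/3 ≈ -0.33333)
k(J) = J**2 (k(J) = J*J = J**2)
A = -17/9 (A = -2 + (2*(-1) + 3)/9 = -2 + (-2 + 3)/9 = -2 + (1/9)*1 = -2 + 1/9 = -17/9 ≈ -1.8889)
(V(7) + k(j))*A = ((1/2)/7 + (-1/3)**2)*(-17/9) = ((1/2)*(1/7) + 1/9)*(-17/9) = (1/14 + 1/9)*(-17/9) = (23/126)*(-17/9) = -391/1134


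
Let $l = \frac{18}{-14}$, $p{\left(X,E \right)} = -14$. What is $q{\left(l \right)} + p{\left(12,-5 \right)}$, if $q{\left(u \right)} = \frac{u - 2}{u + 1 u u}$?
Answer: $- \frac{413}{18} \approx -22.944$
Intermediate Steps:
$l = - \frac{9}{7}$ ($l = 18 \left(- \frac{1}{14}\right) = - \frac{9}{7} \approx -1.2857$)
$q{\left(u \right)} = \frac{-2 + u}{u + u^{2}}$ ($q{\left(u \right)} = \frac{-2 + u}{u + u u} = \frac{-2 + u}{u + u^{2}}$)
$q{\left(l \right)} + p{\left(12,-5 \right)} = \frac{-2 - \frac{9}{7}}{\left(- \frac{9}{7}\right) \left(1 - \frac{9}{7}\right)} - 14 = \left(- \frac{7}{9}\right) \frac{1}{- \frac{2}{7}} \left(- \frac{23}{7}\right) - 14 = \left(- \frac{7}{9}\right) \left(- \frac{7}{2}\right) \left(- \frac{23}{7}\right) - 14 = - \frac{161}{18} - 14 = - \frac{413}{18}$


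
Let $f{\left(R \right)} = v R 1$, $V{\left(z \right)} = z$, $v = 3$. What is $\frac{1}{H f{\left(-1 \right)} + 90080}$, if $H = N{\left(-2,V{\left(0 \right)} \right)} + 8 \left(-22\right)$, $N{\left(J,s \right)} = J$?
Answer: $\frac{1}{90614} \approx 1.1036 \cdot 10^{-5}$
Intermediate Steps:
$H = -178$ ($H = -2 + 8 \left(-22\right) = -2 - 176 = -178$)
$f{\left(R \right)} = 3 R$ ($f{\left(R \right)} = 3 R 1 = 3 R$)
$\frac{1}{H f{\left(-1 \right)} + 90080} = \frac{1}{- 178 \cdot 3 \left(-1\right) + 90080} = \frac{1}{\left(-178\right) \left(-3\right) + 90080} = \frac{1}{534 + 90080} = \frac{1}{90614}$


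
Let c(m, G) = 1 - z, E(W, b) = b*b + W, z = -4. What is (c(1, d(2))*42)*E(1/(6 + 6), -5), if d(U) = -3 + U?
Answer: 10535/2 ≈ 5267.5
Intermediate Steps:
E(W, b) = W + b² (E(W, b) = b² + W = W + b²)
c(m, G) = 5 (c(m, G) = 1 - 1*(-4) = 1 + 4 = 5)
(c(1, d(2))*42)*E(1/(6 + 6), -5) = (5*42)*(1/(6 + 6) + (-5)²) = 210*(1/12 + 25) = 210*(301/12) = 10535/2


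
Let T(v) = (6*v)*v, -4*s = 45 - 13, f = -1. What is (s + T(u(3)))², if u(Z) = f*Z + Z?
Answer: 64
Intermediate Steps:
s = -8 (s = -(45 - 13)/4 = -¼*32 = -8)
u(Z) = 0 (u(Z) = -Z + Z = 0)
T(v) = 6*v²
(s + T(u(3)))² = (-8 + 6*0²)² = (-8 + 6*0)² = (-8 + 0)² = (-8)² = 64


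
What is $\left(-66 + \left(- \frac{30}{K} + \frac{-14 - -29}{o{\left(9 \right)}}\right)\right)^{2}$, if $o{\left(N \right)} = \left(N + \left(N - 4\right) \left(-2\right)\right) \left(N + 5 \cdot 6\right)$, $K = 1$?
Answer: $\frac{1570009}{169} \approx 9290.0$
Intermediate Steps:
$o{\left(N \right)} = \left(8 - N\right) \left(30 + N\right)$ ($o{\left(N \right)} = \left(N + \left(-4 + N\right) \left(-2\right)\right) \left(N + 30\right) = \left(N - \left(-8 + 2 N\right)\right) \left(30 + N\right) = \left(8 - N\right) \left(30 + N\right)$)
$\left(-66 + \left(- \frac{30}{K} + \frac{-14 - -29}{o{\left(9 \right)}}\right)\right)^{2} = \left(-66 - \left(30 - \frac{-14 - -29}{240 - 9^{2} - 198}\right)\right)^{2} = \left(-66 - \left(30 - \frac{-14 + 29}{240 - 81 - 198}\right)\right)^{2} = \left(-66 - \left(30 - \frac{15}{240 - 81 - 198}\right)\right)^{2} = \left(-66 - \left(30 - \frac{15}{-39}\right)\right)^{2} = \left(-66 + \left(-30 + 15 \left(- \frac{1}{39}\right)\right)\right)^{2} = \left(-66 - \frac{395}{13}\right)^{2} = \left(- \frac{1253}{13}\right)^{2} = \frac{1570009}{169}$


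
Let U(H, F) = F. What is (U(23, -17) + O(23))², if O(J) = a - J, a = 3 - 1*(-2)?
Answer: 1225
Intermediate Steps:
a = 5 (a = 3 + 2 = 5)
O(J) = 5 - J
(U(23, -17) + O(23))² = (-17 + (5 - 1*23))² = (-17 + (5 - 23))² = (-17 - 18)² = (-35)² = 1225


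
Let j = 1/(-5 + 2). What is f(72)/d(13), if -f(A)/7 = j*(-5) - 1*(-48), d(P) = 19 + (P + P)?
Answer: -1043/135 ≈ -7.7259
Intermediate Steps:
j = -1/3 (j = 1/(-3) = -1/3 ≈ -0.33333)
d(P) = 19 + 2*P
f(A) = -1043/3 (f(A) = -7*(-1/3*(-5) - 1*(-48)) = -7*(5/3 + 48) = -7*149/3 = -1043/3)
f(72)/d(13) = -1043/(3*(19 + 2*13)) = -1043/(3*(19 + 26)) = -1043/3/45 = -1043/3*1/45 = -1043/135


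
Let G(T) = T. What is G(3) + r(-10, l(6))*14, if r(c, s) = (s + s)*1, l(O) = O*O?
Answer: 1011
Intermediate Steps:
l(O) = O²
r(c, s) = 2*s (r(c, s) = (2*s)*1 = 2*s)
G(3) + r(-10, l(6))*14 = 3 + (2*6²)*14 = 3 + (2*36)*14 = 3 + 72*14 = 3 + 1008 = 1011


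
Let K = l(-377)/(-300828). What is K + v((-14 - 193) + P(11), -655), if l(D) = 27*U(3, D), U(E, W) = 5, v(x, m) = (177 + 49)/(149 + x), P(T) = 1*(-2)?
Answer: -5666269/1504140 ≈ -3.7671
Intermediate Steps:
P(T) = -2
v(x, m) = 226/(149 + x)
l(D) = 135 (l(D) = 27*5 = 135)
K = -45/100276 (K = 135/(-300828) = 135*(-1/300828) = -45/100276 ≈ -0.00044876)
K + v((-14 - 193) + P(11), -655) = -45/100276 + 226/(149 + ((-14 - 193) - 2)) = -45/100276 + 226/(149 + (-207 - 2)) = -45/100276 + 226/(149 - 209) = -45/100276 + 226/(-60) = -45/100276 + 226*(-1/60) = -45/100276 - 113/30 = -5666269/1504140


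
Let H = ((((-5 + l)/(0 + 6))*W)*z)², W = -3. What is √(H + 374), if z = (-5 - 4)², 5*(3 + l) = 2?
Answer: √2377871/5 ≈ 308.41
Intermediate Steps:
l = -13/5 (l = -3 + (⅕)*2 = -3 + ⅖ = -13/5 ≈ -2.6000)
z = 81 (z = (-9)² = 81)
H = 2368521/25 (H = ((((-5 - 13/5)/(0 + 6))*(-3))*81)² = ((-38/5/6*(-3))*81)² = ((-38/5*⅙*(-3))*81)² = (-19/15*(-3)*81)² = ((19/5)*81)² = (1539/5)² = 2368521/25 ≈ 94741.)
√(H + 374) = √(2368521/25 + 374) = √(2377871/25) = √2377871/5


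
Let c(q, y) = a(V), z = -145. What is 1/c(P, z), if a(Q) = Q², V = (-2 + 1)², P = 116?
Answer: 1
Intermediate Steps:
V = 1 (V = (-1)² = 1)
c(q, y) = 1 (c(q, y) = 1² = 1)
1/c(P, z) = 1/1 = 1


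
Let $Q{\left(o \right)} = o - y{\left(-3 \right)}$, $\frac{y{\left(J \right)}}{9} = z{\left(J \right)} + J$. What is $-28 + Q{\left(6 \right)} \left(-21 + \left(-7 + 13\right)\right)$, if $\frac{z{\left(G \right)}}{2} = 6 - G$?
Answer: $1907$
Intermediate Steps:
$z{\left(G \right)} = 12 - 2 G$ ($z{\left(G \right)} = 2 \left(6 - G\right) = 12 - 2 G$)
$y{\left(J \right)} = 108 - 9 J$ ($y{\left(J \right)} = 9 \left(\left(12 - 2 J\right) + J\right) = 9 \left(12 - J\right) = 108 - 9 J$)
$Q{\left(o \right)} = -135 + o$ ($Q{\left(o \right)} = o - \left(108 - -27\right) = o - \left(108 + 27\right) = o - 135 = -135 + o$)
$-28 + Q{\left(6 \right)} \left(-21 + \left(-7 + 13\right)\right) = -28 + \left(-135 + 6\right) \left(-21 + \left(-7 + 13\right)\right) = -28 - 129 \left(-21 + 6\right) = -28 - -1935 = -28 + 1935 = 1907$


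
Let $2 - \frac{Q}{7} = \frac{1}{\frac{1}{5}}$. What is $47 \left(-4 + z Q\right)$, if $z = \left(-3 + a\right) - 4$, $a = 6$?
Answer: $799$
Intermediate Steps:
$Q = -21$ ($Q = 14 - \frac{7}{\frac{1}{5}} = 14 - 7 \frac{1}{\frac{1}{5}} = 14 - 35 = -21$)
$z = -1$ ($z = \left(-3 + 6\right) - 4 = 3 - 4 = -1$)
$47 \left(-4 + z Q\right) = 47 \left(-4 - -21\right) = 47 \left(-4 + 21\right) = 47 \cdot 17 = 799$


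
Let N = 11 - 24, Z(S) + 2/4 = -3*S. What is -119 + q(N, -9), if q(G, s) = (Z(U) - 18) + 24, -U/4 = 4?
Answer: -131/2 ≈ -65.500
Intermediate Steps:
U = -16 (U = -4*4 = -16)
Z(S) = -½ - 3*S
N = -13
q(G, s) = 107/2 (q(G, s) = ((-½ - 3*(-16)) - 18) + 24 = ((-½ + 48) - 18) + 24 = (95/2 - 18) + 24 = 59/2 + 24 = 107/2)
-119 + q(N, -9) = -119 + 107/2 = -131/2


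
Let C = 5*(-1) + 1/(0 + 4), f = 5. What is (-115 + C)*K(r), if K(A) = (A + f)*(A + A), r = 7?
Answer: -20118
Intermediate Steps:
K(A) = 2*A*(5 + A) (K(A) = (A + 5)*(A + A) = (5 + A)*(2*A) = 2*A*(5 + A))
C = -19/4 (C = -5 + 1/4 = -19/4 ≈ -4.7500)
(-115 + C)*K(r) = (-115 - 19/4)*(2*7*(5 + 7)) = -479*7*12/2 = -479/4*168 = -20118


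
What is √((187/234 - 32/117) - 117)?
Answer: I*√708630/78 ≈ 10.792*I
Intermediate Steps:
√((187/234 - 32/117) - 117) = √(41/78 - 117) = √(-9085/78) = I*√708630/78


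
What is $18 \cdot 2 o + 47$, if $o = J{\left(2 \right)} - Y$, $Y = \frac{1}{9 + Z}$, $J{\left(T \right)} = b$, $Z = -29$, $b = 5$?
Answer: $\frac{1144}{5} \approx 228.8$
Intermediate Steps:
$J{\left(T \right)} = 5$
$Y = - \frac{1}{20}$ ($Y = \frac{1}{9 - 29} = \frac{1}{-20} = - \frac{1}{20} \approx -0.05$)
$o = \frac{101}{20}$ ($o = 5 - - \frac{1}{20} = 5 + \frac{1}{20} = \frac{101}{20} \approx 5.05$)
$18 \cdot 2 o + 47 = 18 \cdot 2 \cdot \frac{101}{20} + 47 = 36 \cdot \frac{101}{20} + 47 = \frac{909}{5} + 47 = \frac{1144}{5}$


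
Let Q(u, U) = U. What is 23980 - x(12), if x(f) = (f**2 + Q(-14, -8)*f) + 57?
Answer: 23875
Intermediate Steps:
x(f) = 57 + f**2 - 8*f (x(f) = (f**2 - 8*f) + 57 = 57 + f**2 - 8*f)
23980 - x(12) = 23980 - (57 + 12**2 - 8*12) = 23980 - (57 + 144 - 96) = 23980 - 1*105 = 23980 - 105 = 23875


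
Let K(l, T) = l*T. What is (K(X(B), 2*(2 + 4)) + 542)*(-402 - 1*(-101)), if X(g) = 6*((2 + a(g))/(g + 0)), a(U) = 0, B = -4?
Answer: -152306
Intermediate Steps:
X(g) = 12/g (X(g) = 6*((2 + 0)/(g + 0)) = 6*(2/g) = 12/g)
K(l, T) = T*l
(K(X(B), 2*(2 + 4)) + 542)*(-402 - 1*(-101)) = ((2*(2 + 4))*(12/(-4)) + 542)*(-402 - 1*(-101)) = ((2*6)*(12*(-¼)) + 542)*(-402 + 101) = (12*(-3) + 542)*(-301) = (-36 + 542)*(-301) = 506*(-301) = -152306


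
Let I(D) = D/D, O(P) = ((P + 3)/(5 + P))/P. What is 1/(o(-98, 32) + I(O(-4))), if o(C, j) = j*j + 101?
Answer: 1/1126 ≈ 0.00088810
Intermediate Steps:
O(P) = (3 + P)/(P*(5 + P)) (O(P) = ((3 + P)/(5 + P))/P = (3 + P)/(P*(5 + P)))
o(C, j) = 101 + j² (o(C, j) = j² + 101 = 101 + j²)
I(D) = 1
1/(o(-98, 32) + I(O(-4))) = 1/((101 + 32²) + 1) = 1/((101 + 1024) + 1) = 1/(1125 + 1) = 1/1126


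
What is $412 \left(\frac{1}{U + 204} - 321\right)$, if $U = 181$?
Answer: $- \frac{50916608}{385} \approx -1.3225 \cdot 10^{5}$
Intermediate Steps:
$412 \left(\frac{1}{U + 204} - 321\right) = 412 \left(\frac{1}{181 + 204} - 321\right) = 412 \left(\frac{1}{385} - 321\right) = 412 \left(- \frac{123584}{385}\right) = - \frac{50916608}{385}$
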